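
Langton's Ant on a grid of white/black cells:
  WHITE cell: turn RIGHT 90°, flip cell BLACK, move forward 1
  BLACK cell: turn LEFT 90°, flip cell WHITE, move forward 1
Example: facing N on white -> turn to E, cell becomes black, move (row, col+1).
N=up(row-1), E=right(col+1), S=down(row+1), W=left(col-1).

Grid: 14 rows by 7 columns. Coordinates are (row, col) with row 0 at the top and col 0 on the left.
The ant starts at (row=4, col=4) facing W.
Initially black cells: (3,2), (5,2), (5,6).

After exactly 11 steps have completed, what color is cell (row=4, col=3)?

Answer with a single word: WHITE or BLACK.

Step 1: on WHITE (4,4): turn R to N, flip to black, move to (3,4). |black|=4
Step 2: on WHITE (3,4): turn R to E, flip to black, move to (3,5). |black|=5
Step 3: on WHITE (3,5): turn R to S, flip to black, move to (4,5). |black|=6
Step 4: on WHITE (4,5): turn R to W, flip to black, move to (4,4). |black|=7
Step 5: on BLACK (4,4): turn L to S, flip to white, move to (5,4). |black|=6
Step 6: on WHITE (5,4): turn R to W, flip to black, move to (5,3). |black|=7
Step 7: on WHITE (5,3): turn R to N, flip to black, move to (4,3). |black|=8
Step 8: on WHITE (4,3): turn R to E, flip to black, move to (4,4). |black|=9
Step 9: on WHITE (4,4): turn R to S, flip to black, move to (5,4). |black|=10
Step 10: on BLACK (5,4): turn L to E, flip to white, move to (5,5). |black|=9
Step 11: on WHITE (5,5): turn R to S, flip to black, move to (6,5). |black|=10

Answer: BLACK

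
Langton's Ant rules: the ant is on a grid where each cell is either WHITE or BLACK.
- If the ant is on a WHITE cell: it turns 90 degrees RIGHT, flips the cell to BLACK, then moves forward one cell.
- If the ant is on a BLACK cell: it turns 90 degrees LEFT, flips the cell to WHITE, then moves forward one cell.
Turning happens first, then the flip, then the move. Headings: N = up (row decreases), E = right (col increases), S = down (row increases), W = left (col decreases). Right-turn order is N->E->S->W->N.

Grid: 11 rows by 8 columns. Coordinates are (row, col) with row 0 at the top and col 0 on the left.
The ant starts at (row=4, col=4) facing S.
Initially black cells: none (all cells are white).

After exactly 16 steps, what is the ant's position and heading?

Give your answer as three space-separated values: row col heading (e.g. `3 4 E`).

Answer: 4 4 S

Derivation:
Step 1: on WHITE (4,4): turn R to W, flip to black, move to (4,3). |black|=1
Step 2: on WHITE (4,3): turn R to N, flip to black, move to (3,3). |black|=2
Step 3: on WHITE (3,3): turn R to E, flip to black, move to (3,4). |black|=3
Step 4: on WHITE (3,4): turn R to S, flip to black, move to (4,4). |black|=4
Step 5: on BLACK (4,4): turn L to E, flip to white, move to (4,5). |black|=3
Step 6: on WHITE (4,5): turn R to S, flip to black, move to (5,5). |black|=4
Step 7: on WHITE (5,5): turn R to W, flip to black, move to (5,4). |black|=5
Step 8: on WHITE (5,4): turn R to N, flip to black, move to (4,4). |black|=6
Step 9: on WHITE (4,4): turn R to E, flip to black, move to (4,5). |black|=7
Step 10: on BLACK (4,5): turn L to N, flip to white, move to (3,5). |black|=6
Step 11: on WHITE (3,5): turn R to E, flip to black, move to (3,6). |black|=7
Step 12: on WHITE (3,6): turn R to S, flip to black, move to (4,6). |black|=8
Step 13: on WHITE (4,6): turn R to W, flip to black, move to (4,5). |black|=9
Step 14: on WHITE (4,5): turn R to N, flip to black, move to (3,5). |black|=10
Step 15: on BLACK (3,5): turn L to W, flip to white, move to (3,4). |black|=9
Step 16: on BLACK (3,4): turn L to S, flip to white, move to (4,4). |black|=8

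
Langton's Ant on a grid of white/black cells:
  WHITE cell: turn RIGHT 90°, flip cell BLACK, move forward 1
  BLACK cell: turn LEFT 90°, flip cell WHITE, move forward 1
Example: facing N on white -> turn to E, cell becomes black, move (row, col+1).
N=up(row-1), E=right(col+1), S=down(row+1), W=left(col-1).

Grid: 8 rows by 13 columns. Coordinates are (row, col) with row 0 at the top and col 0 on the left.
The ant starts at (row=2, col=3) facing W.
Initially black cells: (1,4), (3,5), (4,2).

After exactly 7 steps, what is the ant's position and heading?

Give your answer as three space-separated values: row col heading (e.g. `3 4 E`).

Answer: 0 4 N

Derivation:
Step 1: on WHITE (2,3): turn R to N, flip to black, move to (1,3). |black|=4
Step 2: on WHITE (1,3): turn R to E, flip to black, move to (1,4). |black|=5
Step 3: on BLACK (1,4): turn L to N, flip to white, move to (0,4). |black|=4
Step 4: on WHITE (0,4): turn R to E, flip to black, move to (0,5). |black|=5
Step 5: on WHITE (0,5): turn R to S, flip to black, move to (1,5). |black|=6
Step 6: on WHITE (1,5): turn R to W, flip to black, move to (1,4). |black|=7
Step 7: on WHITE (1,4): turn R to N, flip to black, move to (0,4). |black|=8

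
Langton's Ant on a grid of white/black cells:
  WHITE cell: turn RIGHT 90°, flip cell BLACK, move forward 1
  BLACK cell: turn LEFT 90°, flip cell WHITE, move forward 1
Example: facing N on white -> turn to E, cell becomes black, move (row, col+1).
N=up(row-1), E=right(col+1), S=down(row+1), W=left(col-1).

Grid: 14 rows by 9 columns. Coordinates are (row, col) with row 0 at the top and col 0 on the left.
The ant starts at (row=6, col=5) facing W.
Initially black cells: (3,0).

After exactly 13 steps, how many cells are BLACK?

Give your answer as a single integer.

Step 1: on WHITE (6,5): turn R to N, flip to black, move to (5,5). |black|=2
Step 2: on WHITE (5,5): turn R to E, flip to black, move to (5,6). |black|=3
Step 3: on WHITE (5,6): turn R to S, flip to black, move to (6,6). |black|=4
Step 4: on WHITE (6,6): turn R to W, flip to black, move to (6,5). |black|=5
Step 5: on BLACK (6,5): turn L to S, flip to white, move to (7,5). |black|=4
Step 6: on WHITE (7,5): turn R to W, flip to black, move to (7,4). |black|=5
Step 7: on WHITE (7,4): turn R to N, flip to black, move to (6,4). |black|=6
Step 8: on WHITE (6,4): turn R to E, flip to black, move to (6,5). |black|=7
Step 9: on WHITE (6,5): turn R to S, flip to black, move to (7,5). |black|=8
Step 10: on BLACK (7,5): turn L to E, flip to white, move to (7,6). |black|=7
Step 11: on WHITE (7,6): turn R to S, flip to black, move to (8,6). |black|=8
Step 12: on WHITE (8,6): turn R to W, flip to black, move to (8,5). |black|=9
Step 13: on WHITE (8,5): turn R to N, flip to black, move to (7,5). |black|=10

Answer: 10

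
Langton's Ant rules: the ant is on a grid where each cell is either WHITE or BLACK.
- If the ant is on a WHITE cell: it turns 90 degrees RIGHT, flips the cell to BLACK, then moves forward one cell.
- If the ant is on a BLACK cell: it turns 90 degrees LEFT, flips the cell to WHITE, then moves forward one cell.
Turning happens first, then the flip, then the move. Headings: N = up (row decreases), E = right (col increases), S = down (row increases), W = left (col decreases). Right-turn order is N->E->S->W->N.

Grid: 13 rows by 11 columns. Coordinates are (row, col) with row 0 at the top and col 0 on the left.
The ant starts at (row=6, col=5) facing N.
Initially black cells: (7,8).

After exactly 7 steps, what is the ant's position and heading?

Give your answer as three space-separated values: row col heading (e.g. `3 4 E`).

Step 1: on WHITE (6,5): turn R to E, flip to black, move to (6,6). |black|=2
Step 2: on WHITE (6,6): turn R to S, flip to black, move to (7,6). |black|=3
Step 3: on WHITE (7,6): turn R to W, flip to black, move to (7,5). |black|=4
Step 4: on WHITE (7,5): turn R to N, flip to black, move to (6,5). |black|=5
Step 5: on BLACK (6,5): turn L to W, flip to white, move to (6,4). |black|=4
Step 6: on WHITE (6,4): turn R to N, flip to black, move to (5,4). |black|=5
Step 7: on WHITE (5,4): turn R to E, flip to black, move to (5,5). |black|=6

Answer: 5 5 E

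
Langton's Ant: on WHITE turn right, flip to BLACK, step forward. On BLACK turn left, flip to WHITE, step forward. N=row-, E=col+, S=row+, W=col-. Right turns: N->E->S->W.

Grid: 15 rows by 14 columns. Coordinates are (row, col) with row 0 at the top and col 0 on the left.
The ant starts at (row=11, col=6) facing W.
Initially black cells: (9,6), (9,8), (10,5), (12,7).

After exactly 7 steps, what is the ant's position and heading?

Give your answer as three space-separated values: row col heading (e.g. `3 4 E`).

Answer: 11 5 N

Derivation:
Step 1: on WHITE (11,6): turn R to N, flip to black, move to (10,6). |black|=5
Step 2: on WHITE (10,6): turn R to E, flip to black, move to (10,7). |black|=6
Step 3: on WHITE (10,7): turn R to S, flip to black, move to (11,7). |black|=7
Step 4: on WHITE (11,7): turn R to W, flip to black, move to (11,6). |black|=8
Step 5: on BLACK (11,6): turn L to S, flip to white, move to (12,6). |black|=7
Step 6: on WHITE (12,6): turn R to W, flip to black, move to (12,5). |black|=8
Step 7: on WHITE (12,5): turn R to N, flip to black, move to (11,5). |black|=9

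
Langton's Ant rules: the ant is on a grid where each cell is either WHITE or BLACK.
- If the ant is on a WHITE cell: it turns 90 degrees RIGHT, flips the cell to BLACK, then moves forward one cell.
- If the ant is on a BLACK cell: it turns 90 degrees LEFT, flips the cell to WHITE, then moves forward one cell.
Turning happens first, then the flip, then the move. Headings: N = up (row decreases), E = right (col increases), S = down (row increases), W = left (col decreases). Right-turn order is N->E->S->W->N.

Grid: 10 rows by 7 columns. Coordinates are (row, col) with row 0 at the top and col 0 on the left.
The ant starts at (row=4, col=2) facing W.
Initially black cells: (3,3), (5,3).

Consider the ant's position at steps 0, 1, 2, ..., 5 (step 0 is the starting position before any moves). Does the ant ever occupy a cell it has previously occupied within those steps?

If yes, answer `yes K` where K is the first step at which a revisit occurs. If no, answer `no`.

Answer: no

Derivation:
Step 1: on WHITE (4,2): turn R to N, flip to black, move to (3,2). |black|=3 — new cell
Step 2: on WHITE (3,2): turn R to E, flip to black, move to (3,3). |black|=4 — new cell
Step 3: on BLACK (3,3): turn L to N, flip to white, move to (2,3). |black|=3 — new cell
Step 4: on WHITE (2,3): turn R to E, flip to black, move to (2,4). |black|=4 — new cell
Step 5: on WHITE (2,4): turn R to S, flip to black, move to (3,4). |black|=5 — new cell
No revisit within 5 steps.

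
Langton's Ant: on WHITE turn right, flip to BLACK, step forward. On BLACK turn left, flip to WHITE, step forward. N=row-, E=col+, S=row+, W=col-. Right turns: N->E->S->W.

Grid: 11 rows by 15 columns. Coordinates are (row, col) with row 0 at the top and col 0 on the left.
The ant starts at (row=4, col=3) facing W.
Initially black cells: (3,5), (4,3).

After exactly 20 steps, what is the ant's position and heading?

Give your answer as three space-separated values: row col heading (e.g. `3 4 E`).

Answer: 4 5 E

Derivation:
Step 1: on BLACK (4,3): turn L to S, flip to white, move to (5,3). |black|=1
Step 2: on WHITE (5,3): turn R to W, flip to black, move to (5,2). |black|=2
Step 3: on WHITE (5,2): turn R to N, flip to black, move to (4,2). |black|=3
Step 4: on WHITE (4,2): turn R to E, flip to black, move to (4,3). |black|=4
Step 5: on WHITE (4,3): turn R to S, flip to black, move to (5,3). |black|=5
Step 6: on BLACK (5,3): turn L to E, flip to white, move to (5,4). |black|=4
Step 7: on WHITE (5,4): turn R to S, flip to black, move to (6,4). |black|=5
Step 8: on WHITE (6,4): turn R to W, flip to black, move to (6,3). |black|=6
Step 9: on WHITE (6,3): turn R to N, flip to black, move to (5,3). |black|=7
Step 10: on WHITE (5,3): turn R to E, flip to black, move to (5,4). |black|=8
Step 11: on BLACK (5,4): turn L to N, flip to white, move to (4,4). |black|=7
Step 12: on WHITE (4,4): turn R to E, flip to black, move to (4,5). |black|=8
Step 13: on WHITE (4,5): turn R to S, flip to black, move to (5,5). |black|=9
Step 14: on WHITE (5,5): turn R to W, flip to black, move to (5,4). |black|=10
Step 15: on WHITE (5,4): turn R to N, flip to black, move to (4,4). |black|=11
Step 16: on BLACK (4,4): turn L to W, flip to white, move to (4,3). |black|=10
Step 17: on BLACK (4,3): turn L to S, flip to white, move to (5,3). |black|=9
Step 18: on BLACK (5,3): turn L to E, flip to white, move to (5,4). |black|=8
Step 19: on BLACK (5,4): turn L to N, flip to white, move to (4,4). |black|=7
Step 20: on WHITE (4,4): turn R to E, flip to black, move to (4,5). |black|=8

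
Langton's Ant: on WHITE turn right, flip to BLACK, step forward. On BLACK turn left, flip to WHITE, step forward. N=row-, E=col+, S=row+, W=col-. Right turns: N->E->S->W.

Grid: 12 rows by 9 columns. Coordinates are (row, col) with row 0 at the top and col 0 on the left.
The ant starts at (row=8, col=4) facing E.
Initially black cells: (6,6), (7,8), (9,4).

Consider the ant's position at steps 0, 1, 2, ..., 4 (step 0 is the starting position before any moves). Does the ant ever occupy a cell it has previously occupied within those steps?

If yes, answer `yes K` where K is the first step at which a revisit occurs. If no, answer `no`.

Step 1: on WHITE (8,4): turn R to S, flip to black, move to (9,4). |black|=4 — new cell
Step 2: on BLACK (9,4): turn L to E, flip to white, move to (9,5). |black|=3 — new cell
Step 3: on WHITE (9,5): turn R to S, flip to black, move to (10,5). |black|=4 — new cell
Step 4: on WHITE (10,5): turn R to W, flip to black, move to (10,4). |black|=5 — new cell
No revisit within 4 steps.

Answer: no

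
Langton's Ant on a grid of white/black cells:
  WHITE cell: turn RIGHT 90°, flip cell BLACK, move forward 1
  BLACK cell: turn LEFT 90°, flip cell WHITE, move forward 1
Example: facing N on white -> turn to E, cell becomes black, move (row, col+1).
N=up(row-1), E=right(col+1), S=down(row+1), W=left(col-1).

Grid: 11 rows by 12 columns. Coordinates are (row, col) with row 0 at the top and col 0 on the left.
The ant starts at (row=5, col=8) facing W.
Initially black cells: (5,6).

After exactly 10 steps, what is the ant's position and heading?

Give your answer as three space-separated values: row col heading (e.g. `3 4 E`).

Answer: 6 9 E

Derivation:
Step 1: on WHITE (5,8): turn R to N, flip to black, move to (4,8). |black|=2
Step 2: on WHITE (4,8): turn R to E, flip to black, move to (4,9). |black|=3
Step 3: on WHITE (4,9): turn R to S, flip to black, move to (5,9). |black|=4
Step 4: on WHITE (5,9): turn R to W, flip to black, move to (5,8). |black|=5
Step 5: on BLACK (5,8): turn L to S, flip to white, move to (6,8). |black|=4
Step 6: on WHITE (6,8): turn R to W, flip to black, move to (6,7). |black|=5
Step 7: on WHITE (6,7): turn R to N, flip to black, move to (5,7). |black|=6
Step 8: on WHITE (5,7): turn R to E, flip to black, move to (5,8). |black|=7
Step 9: on WHITE (5,8): turn R to S, flip to black, move to (6,8). |black|=8
Step 10: on BLACK (6,8): turn L to E, flip to white, move to (6,9). |black|=7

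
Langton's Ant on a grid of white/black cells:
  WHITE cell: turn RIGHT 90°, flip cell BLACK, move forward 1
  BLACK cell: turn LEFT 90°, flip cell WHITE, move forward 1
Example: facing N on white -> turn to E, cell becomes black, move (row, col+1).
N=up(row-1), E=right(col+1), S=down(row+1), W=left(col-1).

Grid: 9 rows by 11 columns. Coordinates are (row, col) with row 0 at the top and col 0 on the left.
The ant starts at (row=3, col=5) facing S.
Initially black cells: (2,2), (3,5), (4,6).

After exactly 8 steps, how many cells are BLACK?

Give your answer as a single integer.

Answer: 5

Derivation:
Step 1: on BLACK (3,5): turn L to E, flip to white, move to (3,6). |black|=2
Step 2: on WHITE (3,6): turn R to S, flip to black, move to (4,6). |black|=3
Step 3: on BLACK (4,6): turn L to E, flip to white, move to (4,7). |black|=2
Step 4: on WHITE (4,7): turn R to S, flip to black, move to (5,7). |black|=3
Step 5: on WHITE (5,7): turn R to W, flip to black, move to (5,6). |black|=4
Step 6: on WHITE (5,6): turn R to N, flip to black, move to (4,6). |black|=5
Step 7: on WHITE (4,6): turn R to E, flip to black, move to (4,7). |black|=6
Step 8: on BLACK (4,7): turn L to N, flip to white, move to (3,7). |black|=5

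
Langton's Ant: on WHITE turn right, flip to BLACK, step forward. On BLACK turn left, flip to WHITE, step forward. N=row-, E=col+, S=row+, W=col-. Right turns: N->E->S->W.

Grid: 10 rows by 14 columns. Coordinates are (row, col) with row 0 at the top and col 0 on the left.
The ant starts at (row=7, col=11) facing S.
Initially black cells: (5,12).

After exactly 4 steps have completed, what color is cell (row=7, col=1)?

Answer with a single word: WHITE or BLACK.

Step 1: on WHITE (7,11): turn R to W, flip to black, move to (7,10). |black|=2
Step 2: on WHITE (7,10): turn R to N, flip to black, move to (6,10). |black|=3
Step 3: on WHITE (6,10): turn R to E, flip to black, move to (6,11). |black|=4
Step 4: on WHITE (6,11): turn R to S, flip to black, move to (7,11). |black|=5

Answer: WHITE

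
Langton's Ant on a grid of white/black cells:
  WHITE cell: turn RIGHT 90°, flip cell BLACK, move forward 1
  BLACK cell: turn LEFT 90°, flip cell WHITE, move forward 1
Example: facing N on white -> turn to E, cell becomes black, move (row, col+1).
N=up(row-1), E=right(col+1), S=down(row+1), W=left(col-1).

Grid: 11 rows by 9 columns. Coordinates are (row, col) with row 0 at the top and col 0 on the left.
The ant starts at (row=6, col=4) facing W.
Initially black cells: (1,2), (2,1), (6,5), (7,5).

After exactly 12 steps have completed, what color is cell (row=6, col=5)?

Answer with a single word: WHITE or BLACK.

Answer: WHITE

Derivation:
Step 1: on WHITE (6,4): turn R to N, flip to black, move to (5,4). |black|=5
Step 2: on WHITE (5,4): turn R to E, flip to black, move to (5,5). |black|=6
Step 3: on WHITE (5,5): turn R to S, flip to black, move to (6,5). |black|=7
Step 4: on BLACK (6,5): turn L to E, flip to white, move to (6,6). |black|=6
Step 5: on WHITE (6,6): turn R to S, flip to black, move to (7,6). |black|=7
Step 6: on WHITE (7,6): turn R to W, flip to black, move to (7,5). |black|=8
Step 7: on BLACK (7,5): turn L to S, flip to white, move to (8,5). |black|=7
Step 8: on WHITE (8,5): turn R to W, flip to black, move to (8,4). |black|=8
Step 9: on WHITE (8,4): turn R to N, flip to black, move to (7,4). |black|=9
Step 10: on WHITE (7,4): turn R to E, flip to black, move to (7,5). |black|=10
Step 11: on WHITE (7,5): turn R to S, flip to black, move to (8,5). |black|=11
Step 12: on BLACK (8,5): turn L to E, flip to white, move to (8,6). |black|=10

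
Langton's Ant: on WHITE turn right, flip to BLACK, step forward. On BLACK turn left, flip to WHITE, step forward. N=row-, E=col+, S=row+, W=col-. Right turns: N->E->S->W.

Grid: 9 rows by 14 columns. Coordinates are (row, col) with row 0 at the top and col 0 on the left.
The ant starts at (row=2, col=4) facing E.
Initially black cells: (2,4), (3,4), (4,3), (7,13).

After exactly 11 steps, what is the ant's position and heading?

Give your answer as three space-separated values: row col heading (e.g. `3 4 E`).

Step 1: on BLACK (2,4): turn L to N, flip to white, move to (1,4). |black|=3
Step 2: on WHITE (1,4): turn R to E, flip to black, move to (1,5). |black|=4
Step 3: on WHITE (1,5): turn R to S, flip to black, move to (2,5). |black|=5
Step 4: on WHITE (2,5): turn R to W, flip to black, move to (2,4). |black|=6
Step 5: on WHITE (2,4): turn R to N, flip to black, move to (1,4). |black|=7
Step 6: on BLACK (1,4): turn L to W, flip to white, move to (1,3). |black|=6
Step 7: on WHITE (1,3): turn R to N, flip to black, move to (0,3). |black|=7
Step 8: on WHITE (0,3): turn R to E, flip to black, move to (0,4). |black|=8
Step 9: on WHITE (0,4): turn R to S, flip to black, move to (1,4). |black|=9
Step 10: on WHITE (1,4): turn R to W, flip to black, move to (1,3). |black|=10
Step 11: on BLACK (1,3): turn L to S, flip to white, move to (2,3). |black|=9

Answer: 2 3 S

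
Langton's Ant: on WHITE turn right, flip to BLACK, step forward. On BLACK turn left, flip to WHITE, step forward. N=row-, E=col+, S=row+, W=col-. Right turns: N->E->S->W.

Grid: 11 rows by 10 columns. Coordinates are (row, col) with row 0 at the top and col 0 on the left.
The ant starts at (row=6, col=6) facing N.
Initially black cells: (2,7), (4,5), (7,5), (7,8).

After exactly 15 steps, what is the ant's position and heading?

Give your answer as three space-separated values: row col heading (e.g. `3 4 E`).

Answer: 5 4 W

Derivation:
Step 1: on WHITE (6,6): turn R to E, flip to black, move to (6,7). |black|=5
Step 2: on WHITE (6,7): turn R to S, flip to black, move to (7,7). |black|=6
Step 3: on WHITE (7,7): turn R to W, flip to black, move to (7,6). |black|=7
Step 4: on WHITE (7,6): turn R to N, flip to black, move to (6,6). |black|=8
Step 5: on BLACK (6,6): turn L to W, flip to white, move to (6,5). |black|=7
Step 6: on WHITE (6,5): turn R to N, flip to black, move to (5,5). |black|=8
Step 7: on WHITE (5,5): turn R to E, flip to black, move to (5,6). |black|=9
Step 8: on WHITE (5,6): turn R to S, flip to black, move to (6,6). |black|=10
Step 9: on WHITE (6,6): turn R to W, flip to black, move to (6,5). |black|=11
Step 10: on BLACK (6,5): turn L to S, flip to white, move to (7,5). |black|=10
Step 11: on BLACK (7,5): turn L to E, flip to white, move to (7,6). |black|=9
Step 12: on BLACK (7,6): turn L to N, flip to white, move to (6,6). |black|=8
Step 13: on BLACK (6,6): turn L to W, flip to white, move to (6,5). |black|=7
Step 14: on WHITE (6,5): turn R to N, flip to black, move to (5,5). |black|=8
Step 15: on BLACK (5,5): turn L to W, flip to white, move to (5,4). |black|=7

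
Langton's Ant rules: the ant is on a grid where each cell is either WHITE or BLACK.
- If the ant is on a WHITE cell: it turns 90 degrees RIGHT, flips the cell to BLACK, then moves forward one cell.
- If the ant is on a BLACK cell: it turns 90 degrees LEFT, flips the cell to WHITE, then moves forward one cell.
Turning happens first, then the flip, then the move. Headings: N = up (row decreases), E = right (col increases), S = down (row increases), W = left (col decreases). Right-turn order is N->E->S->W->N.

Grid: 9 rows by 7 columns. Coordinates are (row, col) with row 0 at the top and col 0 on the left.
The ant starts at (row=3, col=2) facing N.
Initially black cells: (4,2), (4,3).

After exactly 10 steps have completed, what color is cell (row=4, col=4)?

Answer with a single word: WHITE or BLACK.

Answer: WHITE

Derivation:
Step 1: on WHITE (3,2): turn R to E, flip to black, move to (3,3). |black|=3
Step 2: on WHITE (3,3): turn R to S, flip to black, move to (4,3). |black|=4
Step 3: on BLACK (4,3): turn L to E, flip to white, move to (4,4). |black|=3
Step 4: on WHITE (4,4): turn R to S, flip to black, move to (5,4). |black|=4
Step 5: on WHITE (5,4): turn R to W, flip to black, move to (5,3). |black|=5
Step 6: on WHITE (5,3): turn R to N, flip to black, move to (4,3). |black|=6
Step 7: on WHITE (4,3): turn R to E, flip to black, move to (4,4). |black|=7
Step 8: on BLACK (4,4): turn L to N, flip to white, move to (3,4). |black|=6
Step 9: on WHITE (3,4): turn R to E, flip to black, move to (3,5). |black|=7
Step 10: on WHITE (3,5): turn R to S, flip to black, move to (4,5). |black|=8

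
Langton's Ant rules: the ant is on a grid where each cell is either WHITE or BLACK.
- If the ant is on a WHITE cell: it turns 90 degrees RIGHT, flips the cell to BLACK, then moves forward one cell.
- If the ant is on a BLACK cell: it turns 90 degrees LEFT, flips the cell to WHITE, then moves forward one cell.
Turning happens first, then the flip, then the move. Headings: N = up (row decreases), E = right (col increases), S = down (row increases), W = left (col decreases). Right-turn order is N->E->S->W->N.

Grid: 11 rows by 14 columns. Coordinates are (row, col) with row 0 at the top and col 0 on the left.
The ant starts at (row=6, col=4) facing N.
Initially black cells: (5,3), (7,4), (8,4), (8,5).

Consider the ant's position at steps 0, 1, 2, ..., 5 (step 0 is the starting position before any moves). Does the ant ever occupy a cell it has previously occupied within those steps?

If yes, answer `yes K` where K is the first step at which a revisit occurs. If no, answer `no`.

Step 1: on WHITE (6,4): turn R to E, flip to black, move to (6,5). |black|=5 — new cell
Step 2: on WHITE (6,5): turn R to S, flip to black, move to (7,5). |black|=6 — new cell
Step 3: on WHITE (7,5): turn R to W, flip to black, move to (7,4). |black|=7 — new cell
Step 4: on BLACK (7,4): turn L to S, flip to white, move to (8,4). |black|=6 — new cell
Step 5: on BLACK (8,4): turn L to E, flip to white, move to (8,5). |black|=5 — new cell
No revisit within 5 steps.

Answer: no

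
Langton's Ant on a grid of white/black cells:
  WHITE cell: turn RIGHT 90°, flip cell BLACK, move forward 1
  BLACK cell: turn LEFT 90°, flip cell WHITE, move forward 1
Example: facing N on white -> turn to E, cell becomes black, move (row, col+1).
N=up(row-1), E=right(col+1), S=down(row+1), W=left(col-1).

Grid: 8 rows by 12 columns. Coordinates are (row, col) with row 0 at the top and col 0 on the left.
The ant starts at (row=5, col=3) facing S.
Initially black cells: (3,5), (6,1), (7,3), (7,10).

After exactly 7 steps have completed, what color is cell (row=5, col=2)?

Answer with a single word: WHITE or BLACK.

Answer: BLACK

Derivation:
Step 1: on WHITE (5,3): turn R to W, flip to black, move to (5,2). |black|=5
Step 2: on WHITE (5,2): turn R to N, flip to black, move to (4,2). |black|=6
Step 3: on WHITE (4,2): turn R to E, flip to black, move to (4,3). |black|=7
Step 4: on WHITE (4,3): turn R to S, flip to black, move to (5,3). |black|=8
Step 5: on BLACK (5,3): turn L to E, flip to white, move to (5,4). |black|=7
Step 6: on WHITE (5,4): turn R to S, flip to black, move to (6,4). |black|=8
Step 7: on WHITE (6,4): turn R to W, flip to black, move to (6,3). |black|=9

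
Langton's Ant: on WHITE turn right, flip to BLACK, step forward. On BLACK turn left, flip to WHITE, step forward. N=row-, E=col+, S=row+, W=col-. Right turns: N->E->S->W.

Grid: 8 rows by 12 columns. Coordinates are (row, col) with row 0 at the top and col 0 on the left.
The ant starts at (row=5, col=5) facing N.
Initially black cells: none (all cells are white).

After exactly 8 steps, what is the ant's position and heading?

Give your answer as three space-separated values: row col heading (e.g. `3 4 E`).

Step 1: on WHITE (5,5): turn R to E, flip to black, move to (5,6). |black|=1
Step 2: on WHITE (5,6): turn R to S, flip to black, move to (6,6). |black|=2
Step 3: on WHITE (6,6): turn R to W, flip to black, move to (6,5). |black|=3
Step 4: on WHITE (6,5): turn R to N, flip to black, move to (5,5). |black|=4
Step 5: on BLACK (5,5): turn L to W, flip to white, move to (5,4). |black|=3
Step 6: on WHITE (5,4): turn R to N, flip to black, move to (4,4). |black|=4
Step 7: on WHITE (4,4): turn R to E, flip to black, move to (4,5). |black|=5
Step 8: on WHITE (4,5): turn R to S, flip to black, move to (5,5). |black|=6

Answer: 5 5 S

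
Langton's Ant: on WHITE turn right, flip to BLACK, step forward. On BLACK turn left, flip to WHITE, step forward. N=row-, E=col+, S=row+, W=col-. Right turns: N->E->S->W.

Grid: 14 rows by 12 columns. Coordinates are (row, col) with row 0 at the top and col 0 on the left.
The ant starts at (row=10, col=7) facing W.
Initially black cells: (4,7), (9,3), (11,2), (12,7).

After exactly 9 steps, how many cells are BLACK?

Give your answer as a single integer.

Step 1: on WHITE (10,7): turn R to N, flip to black, move to (9,7). |black|=5
Step 2: on WHITE (9,7): turn R to E, flip to black, move to (9,8). |black|=6
Step 3: on WHITE (9,8): turn R to S, flip to black, move to (10,8). |black|=7
Step 4: on WHITE (10,8): turn R to W, flip to black, move to (10,7). |black|=8
Step 5: on BLACK (10,7): turn L to S, flip to white, move to (11,7). |black|=7
Step 6: on WHITE (11,7): turn R to W, flip to black, move to (11,6). |black|=8
Step 7: on WHITE (11,6): turn R to N, flip to black, move to (10,6). |black|=9
Step 8: on WHITE (10,6): turn R to E, flip to black, move to (10,7). |black|=10
Step 9: on WHITE (10,7): turn R to S, flip to black, move to (11,7). |black|=11

Answer: 11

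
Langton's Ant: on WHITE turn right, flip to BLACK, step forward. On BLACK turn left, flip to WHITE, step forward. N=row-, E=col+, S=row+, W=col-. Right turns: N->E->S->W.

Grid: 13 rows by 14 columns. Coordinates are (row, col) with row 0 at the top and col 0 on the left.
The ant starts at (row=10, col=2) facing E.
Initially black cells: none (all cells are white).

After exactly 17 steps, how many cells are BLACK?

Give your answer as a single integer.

Step 1: on WHITE (10,2): turn R to S, flip to black, move to (11,2). |black|=1
Step 2: on WHITE (11,2): turn R to W, flip to black, move to (11,1). |black|=2
Step 3: on WHITE (11,1): turn R to N, flip to black, move to (10,1). |black|=3
Step 4: on WHITE (10,1): turn R to E, flip to black, move to (10,2). |black|=4
Step 5: on BLACK (10,2): turn L to N, flip to white, move to (9,2). |black|=3
Step 6: on WHITE (9,2): turn R to E, flip to black, move to (9,3). |black|=4
Step 7: on WHITE (9,3): turn R to S, flip to black, move to (10,3). |black|=5
Step 8: on WHITE (10,3): turn R to W, flip to black, move to (10,2). |black|=6
Step 9: on WHITE (10,2): turn R to N, flip to black, move to (9,2). |black|=7
Step 10: on BLACK (9,2): turn L to W, flip to white, move to (9,1). |black|=6
Step 11: on WHITE (9,1): turn R to N, flip to black, move to (8,1). |black|=7
Step 12: on WHITE (8,1): turn R to E, flip to black, move to (8,2). |black|=8
Step 13: on WHITE (8,2): turn R to S, flip to black, move to (9,2). |black|=9
Step 14: on WHITE (9,2): turn R to W, flip to black, move to (9,1). |black|=10
Step 15: on BLACK (9,1): turn L to S, flip to white, move to (10,1). |black|=9
Step 16: on BLACK (10,1): turn L to E, flip to white, move to (10,2). |black|=8
Step 17: on BLACK (10,2): turn L to N, flip to white, move to (9,2). |black|=7

Answer: 7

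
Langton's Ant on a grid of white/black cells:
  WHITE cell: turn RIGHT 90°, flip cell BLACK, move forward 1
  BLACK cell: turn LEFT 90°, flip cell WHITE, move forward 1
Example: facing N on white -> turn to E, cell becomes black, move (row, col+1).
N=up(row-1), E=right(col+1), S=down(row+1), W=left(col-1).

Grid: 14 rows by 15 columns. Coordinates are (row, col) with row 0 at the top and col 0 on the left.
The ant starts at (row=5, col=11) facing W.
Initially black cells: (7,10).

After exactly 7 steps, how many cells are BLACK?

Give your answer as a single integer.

Answer: 6

Derivation:
Step 1: on WHITE (5,11): turn R to N, flip to black, move to (4,11). |black|=2
Step 2: on WHITE (4,11): turn R to E, flip to black, move to (4,12). |black|=3
Step 3: on WHITE (4,12): turn R to S, flip to black, move to (5,12). |black|=4
Step 4: on WHITE (5,12): turn R to W, flip to black, move to (5,11). |black|=5
Step 5: on BLACK (5,11): turn L to S, flip to white, move to (6,11). |black|=4
Step 6: on WHITE (6,11): turn R to W, flip to black, move to (6,10). |black|=5
Step 7: on WHITE (6,10): turn R to N, flip to black, move to (5,10). |black|=6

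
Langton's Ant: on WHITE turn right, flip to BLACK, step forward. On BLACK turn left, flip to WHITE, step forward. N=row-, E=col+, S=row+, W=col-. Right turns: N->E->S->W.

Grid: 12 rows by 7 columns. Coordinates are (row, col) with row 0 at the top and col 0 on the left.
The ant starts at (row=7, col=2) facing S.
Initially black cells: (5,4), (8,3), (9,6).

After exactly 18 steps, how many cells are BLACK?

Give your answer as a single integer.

Step 1: on WHITE (7,2): turn R to W, flip to black, move to (7,1). |black|=4
Step 2: on WHITE (7,1): turn R to N, flip to black, move to (6,1). |black|=5
Step 3: on WHITE (6,1): turn R to E, flip to black, move to (6,2). |black|=6
Step 4: on WHITE (6,2): turn R to S, flip to black, move to (7,2). |black|=7
Step 5: on BLACK (7,2): turn L to E, flip to white, move to (7,3). |black|=6
Step 6: on WHITE (7,3): turn R to S, flip to black, move to (8,3). |black|=7
Step 7: on BLACK (8,3): turn L to E, flip to white, move to (8,4). |black|=6
Step 8: on WHITE (8,4): turn R to S, flip to black, move to (9,4). |black|=7
Step 9: on WHITE (9,4): turn R to W, flip to black, move to (9,3). |black|=8
Step 10: on WHITE (9,3): turn R to N, flip to black, move to (8,3). |black|=9
Step 11: on WHITE (8,3): turn R to E, flip to black, move to (8,4). |black|=10
Step 12: on BLACK (8,4): turn L to N, flip to white, move to (7,4). |black|=9
Step 13: on WHITE (7,4): turn R to E, flip to black, move to (7,5). |black|=10
Step 14: on WHITE (7,5): turn R to S, flip to black, move to (8,5). |black|=11
Step 15: on WHITE (8,5): turn R to W, flip to black, move to (8,4). |black|=12
Step 16: on WHITE (8,4): turn R to N, flip to black, move to (7,4). |black|=13
Step 17: on BLACK (7,4): turn L to W, flip to white, move to (7,3). |black|=12
Step 18: on BLACK (7,3): turn L to S, flip to white, move to (8,3). |black|=11

Answer: 11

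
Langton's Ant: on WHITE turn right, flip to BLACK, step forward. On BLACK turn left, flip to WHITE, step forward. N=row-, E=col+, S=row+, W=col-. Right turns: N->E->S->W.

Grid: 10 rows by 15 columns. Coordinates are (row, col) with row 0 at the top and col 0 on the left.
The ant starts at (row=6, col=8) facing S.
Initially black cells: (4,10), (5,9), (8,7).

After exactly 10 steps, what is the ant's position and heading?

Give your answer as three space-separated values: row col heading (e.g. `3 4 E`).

Answer: 5 9 N

Derivation:
Step 1: on WHITE (6,8): turn R to W, flip to black, move to (6,7). |black|=4
Step 2: on WHITE (6,7): turn R to N, flip to black, move to (5,7). |black|=5
Step 3: on WHITE (5,7): turn R to E, flip to black, move to (5,8). |black|=6
Step 4: on WHITE (5,8): turn R to S, flip to black, move to (6,8). |black|=7
Step 5: on BLACK (6,8): turn L to E, flip to white, move to (6,9). |black|=6
Step 6: on WHITE (6,9): turn R to S, flip to black, move to (7,9). |black|=7
Step 7: on WHITE (7,9): turn R to W, flip to black, move to (7,8). |black|=8
Step 8: on WHITE (7,8): turn R to N, flip to black, move to (6,8). |black|=9
Step 9: on WHITE (6,8): turn R to E, flip to black, move to (6,9). |black|=10
Step 10: on BLACK (6,9): turn L to N, flip to white, move to (5,9). |black|=9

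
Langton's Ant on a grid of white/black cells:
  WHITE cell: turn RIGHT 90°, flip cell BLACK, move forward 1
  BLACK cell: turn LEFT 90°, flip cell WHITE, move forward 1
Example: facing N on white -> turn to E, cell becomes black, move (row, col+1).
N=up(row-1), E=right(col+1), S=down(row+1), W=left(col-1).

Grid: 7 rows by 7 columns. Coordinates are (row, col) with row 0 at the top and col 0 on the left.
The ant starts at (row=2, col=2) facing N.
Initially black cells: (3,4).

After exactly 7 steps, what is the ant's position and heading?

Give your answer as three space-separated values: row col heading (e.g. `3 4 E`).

Answer: 1 2 E

Derivation:
Step 1: on WHITE (2,2): turn R to E, flip to black, move to (2,3). |black|=2
Step 2: on WHITE (2,3): turn R to S, flip to black, move to (3,3). |black|=3
Step 3: on WHITE (3,3): turn R to W, flip to black, move to (3,2). |black|=4
Step 4: on WHITE (3,2): turn R to N, flip to black, move to (2,2). |black|=5
Step 5: on BLACK (2,2): turn L to W, flip to white, move to (2,1). |black|=4
Step 6: on WHITE (2,1): turn R to N, flip to black, move to (1,1). |black|=5
Step 7: on WHITE (1,1): turn R to E, flip to black, move to (1,2). |black|=6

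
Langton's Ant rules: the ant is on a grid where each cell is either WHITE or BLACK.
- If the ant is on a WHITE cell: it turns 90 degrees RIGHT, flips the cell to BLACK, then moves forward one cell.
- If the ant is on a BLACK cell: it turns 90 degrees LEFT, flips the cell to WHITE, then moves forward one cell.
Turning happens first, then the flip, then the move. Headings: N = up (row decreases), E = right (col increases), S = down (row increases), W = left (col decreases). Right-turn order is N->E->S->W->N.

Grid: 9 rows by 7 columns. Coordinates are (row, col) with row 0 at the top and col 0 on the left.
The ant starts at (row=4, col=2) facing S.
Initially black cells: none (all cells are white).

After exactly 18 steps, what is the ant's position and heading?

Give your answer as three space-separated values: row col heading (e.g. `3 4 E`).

Step 1: on WHITE (4,2): turn R to W, flip to black, move to (4,1). |black|=1
Step 2: on WHITE (4,1): turn R to N, flip to black, move to (3,1). |black|=2
Step 3: on WHITE (3,1): turn R to E, flip to black, move to (3,2). |black|=3
Step 4: on WHITE (3,2): turn R to S, flip to black, move to (4,2). |black|=4
Step 5: on BLACK (4,2): turn L to E, flip to white, move to (4,3). |black|=3
Step 6: on WHITE (4,3): turn R to S, flip to black, move to (5,3). |black|=4
Step 7: on WHITE (5,3): turn R to W, flip to black, move to (5,2). |black|=5
Step 8: on WHITE (5,2): turn R to N, flip to black, move to (4,2). |black|=6
Step 9: on WHITE (4,2): turn R to E, flip to black, move to (4,3). |black|=7
Step 10: on BLACK (4,3): turn L to N, flip to white, move to (3,3). |black|=6
Step 11: on WHITE (3,3): turn R to E, flip to black, move to (3,4). |black|=7
Step 12: on WHITE (3,4): turn R to S, flip to black, move to (4,4). |black|=8
Step 13: on WHITE (4,4): turn R to W, flip to black, move to (4,3). |black|=9
Step 14: on WHITE (4,3): turn R to N, flip to black, move to (3,3). |black|=10
Step 15: on BLACK (3,3): turn L to W, flip to white, move to (3,2). |black|=9
Step 16: on BLACK (3,2): turn L to S, flip to white, move to (4,2). |black|=8
Step 17: on BLACK (4,2): turn L to E, flip to white, move to (4,3). |black|=7
Step 18: on BLACK (4,3): turn L to N, flip to white, move to (3,3). |black|=6

Answer: 3 3 N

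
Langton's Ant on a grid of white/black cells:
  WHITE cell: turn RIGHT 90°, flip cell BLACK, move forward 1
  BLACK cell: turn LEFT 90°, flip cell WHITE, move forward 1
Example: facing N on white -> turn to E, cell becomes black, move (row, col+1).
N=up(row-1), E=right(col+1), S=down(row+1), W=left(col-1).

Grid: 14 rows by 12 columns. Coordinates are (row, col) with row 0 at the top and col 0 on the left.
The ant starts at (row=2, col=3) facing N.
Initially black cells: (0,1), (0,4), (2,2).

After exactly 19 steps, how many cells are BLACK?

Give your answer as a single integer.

Answer: 10

Derivation:
Step 1: on WHITE (2,3): turn R to E, flip to black, move to (2,4). |black|=4
Step 2: on WHITE (2,4): turn R to S, flip to black, move to (3,4). |black|=5
Step 3: on WHITE (3,4): turn R to W, flip to black, move to (3,3). |black|=6
Step 4: on WHITE (3,3): turn R to N, flip to black, move to (2,3). |black|=7
Step 5: on BLACK (2,3): turn L to W, flip to white, move to (2,2). |black|=6
Step 6: on BLACK (2,2): turn L to S, flip to white, move to (3,2). |black|=5
Step 7: on WHITE (3,2): turn R to W, flip to black, move to (3,1). |black|=6
Step 8: on WHITE (3,1): turn R to N, flip to black, move to (2,1). |black|=7
Step 9: on WHITE (2,1): turn R to E, flip to black, move to (2,2). |black|=8
Step 10: on WHITE (2,2): turn R to S, flip to black, move to (3,2). |black|=9
Step 11: on BLACK (3,2): turn L to E, flip to white, move to (3,3). |black|=8
Step 12: on BLACK (3,3): turn L to N, flip to white, move to (2,3). |black|=7
Step 13: on WHITE (2,3): turn R to E, flip to black, move to (2,4). |black|=8
Step 14: on BLACK (2,4): turn L to N, flip to white, move to (1,4). |black|=7
Step 15: on WHITE (1,4): turn R to E, flip to black, move to (1,5). |black|=8
Step 16: on WHITE (1,5): turn R to S, flip to black, move to (2,5). |black|=9
Step 17: on WHITE (2,5): turn R to W, flip to black, move to (2,4). |black|=10
Step 18: on WHITE (2,4): turn R to N, flip to black, move to (1,4). |black|=11
Step 19: on BLACK (1,4): turn L to W, flip to white, move to (1,3). |black|=10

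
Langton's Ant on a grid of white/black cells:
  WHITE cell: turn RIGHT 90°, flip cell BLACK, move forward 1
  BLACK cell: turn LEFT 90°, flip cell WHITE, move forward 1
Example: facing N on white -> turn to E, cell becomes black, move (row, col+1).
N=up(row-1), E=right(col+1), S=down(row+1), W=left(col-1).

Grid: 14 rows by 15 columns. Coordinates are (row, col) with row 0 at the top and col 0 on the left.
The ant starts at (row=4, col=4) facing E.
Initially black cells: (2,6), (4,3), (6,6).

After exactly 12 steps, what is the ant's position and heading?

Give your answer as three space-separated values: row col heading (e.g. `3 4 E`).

Answer: 4 2 E

Derivation:
Step 1: on WHITE (4,4): turn R to S, flip to black, move to (5,4). |black|=4
Step 2: on WHITE (5,4): turn R to W, flip to black, move to (5,3). |black|=5
Step 3: on WHITE (5,3): turn R to N, flip to black, move to (4,3). |black|=6
Step 4: on BLACK (4,3): turn L to W, flip to white, move to (4,2). |black|=5
Step 5: on WHITE (4,2): turn R to N, flip to black, move to (3,2). |black|=6
Step 6: on WHITE (3,2): turn R to E, flip to black, move to (3,3). |black|=7
Step 7: on WHITE (3,3): turn R to S, flip to black, move to (4,3). |black|=8
Step 8: on WHITE (4,3): turn R to W, flip to black, move to (4,2). |black|=9
Step 9: on BLACK (4,2): turn L to S, flip to white, move to (5,2). |black|=8
Step 10: on WHITE (5,2): turn R to W, flip to black, move to (5,1). |black|=9
Step 11: on WHITE (5,1): turn R to N, flip to black, move to (4,1). |black|=10
Step 12: on WHITE (4,1): turn R to E, flip to black, move to (4,2). |black|=11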